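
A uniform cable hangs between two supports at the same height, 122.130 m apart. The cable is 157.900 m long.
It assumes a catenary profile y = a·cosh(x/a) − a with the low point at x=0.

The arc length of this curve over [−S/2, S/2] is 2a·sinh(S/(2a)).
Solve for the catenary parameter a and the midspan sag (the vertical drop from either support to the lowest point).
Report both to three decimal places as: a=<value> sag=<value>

seed: a₀ = √(S³/(24(L−S))) = √(122.130³/(24·35.770)) = 46.064721
iter 1: u=1.325635  f(a)=+3.278e+00  f'(a)=-1.844e+00  a ← 46.064721 − (+3.278e+00/-1.844e+00) = 47.842563
iter 2: u=1.276374  f(a)=+1.993e-01  f'(a)=-1.626e+00  a ← 47.842563 − (+1.993e-01/-1.626e+00) = 47.965165
iter 3: u=1.273111  f(a)=+8.425e-04  f'(a)=-1.612e+00  a ← 47.965165 − (+8.425e-04/-1.612e+00) = 47.965688
iter 4: u=1.273098  f(a)=+1.519e-08  f'(a)=-1.612e+00  a ← 47.965688 − (+1.519e-08/-1.612e+00) = 47.965688
iter 5: u=1.273098  f(a)=+0.000e+00  f'(a)=-1.612e+00  a ← 47.965688 − (+0.000e+00/-1.612e+00) = 47.965688
converged: |Δa| < 1e-12 after 5 iterations
sag = a·(cosh(S/(2a)) − 1) = 47.965688·(cosh(1.273098) − 1) = 44.412934
T_max/T_min = cosh(S/(2a)) = 1.925931

a=47.966 sag=44.413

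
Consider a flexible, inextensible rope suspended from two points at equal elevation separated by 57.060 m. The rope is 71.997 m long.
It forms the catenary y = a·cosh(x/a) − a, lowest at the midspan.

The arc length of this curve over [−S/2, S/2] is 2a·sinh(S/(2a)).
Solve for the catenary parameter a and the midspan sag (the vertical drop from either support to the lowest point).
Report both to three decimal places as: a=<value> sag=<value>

seed: a₀ = √(S³/(24(L−S))) = √(57.060³/(24·14.937)) = 22.764617
iter 1: u=1.253261  f(a)=+1.218e+00  f'(a)=-1.530e+00  a ← 22.764617 − (+1.218e+00/-1.530e+00) = 23.560454
iter 2: u=1.210927  f(a)=+6.678e-02  f'(a)=-1.367e+00  a ← 23.560454 − (+6.678e-02/-1.367e+00) = 23.609317
iter 3: u=1.208421  f(a)=+2.266e-04  f'(a)=-1.357e+00  a ← 23.609317 − (+2.266e-04/-1.357e+00) = 23.609484
iter 4: u=1.208413  f(a)=+2.627e-09  f'(a)=-1.357e+00  a ← 23.609484 − (+2.627e-09/-1.357e+00) = 23.609484
iter 5: u=1.208413  f(a)=-1.421e-14  f'(a)=-1.357e+00  a ← 23.609484 − (-1.421e-14/-1.357e+00) = 23.609484
converged: |Δa| < 1e-12 after 5 iterations
sag = a·(cosh(S/(2a)) − 1) = 23.609484·(cosh(1.208413) − 1) = 19.440484
T_max/T_min = cosh(S/(2a)) = 1.823418

a=23.609 sag=19.440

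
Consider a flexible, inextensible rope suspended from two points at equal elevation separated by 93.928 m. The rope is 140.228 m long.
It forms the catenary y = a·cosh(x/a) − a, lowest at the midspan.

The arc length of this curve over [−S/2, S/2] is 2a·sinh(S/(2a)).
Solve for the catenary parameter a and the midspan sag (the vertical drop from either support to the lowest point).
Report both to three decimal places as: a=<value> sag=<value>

seed: a₀ = √(S³/(24(L−S))) = √(93.928³/(24·46.300)) = 27.308415
iter 1: u=1.719763  f(a)=+7.349e+00  f'(a)=-4.506e+00  a ← 27.308415 − (+7.349e+00/-4.506e+00) = 28.939521
iter 2: u=1.622833  f(a)=+7.099e-01  f'(a)=-3.674e+00  a ← 28.939521 − (+7.099e-01/-3.674e+00) = 29.132768
iter 3: u=1.612068  f(a)=+8.189e-03  f'(a)=-3.589e+00  a ← 29.132768 − (+8.189e-03/-3.589e+00) = 29.135049
iter 4: u=1.611942  f(a)=+1.117e-06  f'(a)=-3.588e+00  a ← 29.135049 − (+1.117e-06/-3.588e+00) = 29.135049
iter 5: u=1.611942  f(a)=+5.684e-14  f'(a)=-3.588e+00  a ← 29.135049 − (+5.684e-14/-3.588e+00) = 29.135049
converged: |Δa| < 1e-12 after 5 iterations
sag = a·(cosh(S/(2a)) − 1) = 29.135049·(cosh(1.611942) − 1) = 46.791389
T_max/T_min = cosh(S/(2a)) = 2.606017

a=29.135 sag=46.791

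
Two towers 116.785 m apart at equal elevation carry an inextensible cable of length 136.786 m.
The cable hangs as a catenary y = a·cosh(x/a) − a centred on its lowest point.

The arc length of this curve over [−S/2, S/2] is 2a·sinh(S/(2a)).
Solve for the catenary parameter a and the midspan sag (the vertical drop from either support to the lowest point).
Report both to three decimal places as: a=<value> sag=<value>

a=59.028 sag=31.315

seed: a₀ = √(S³/(24(L−S))) = √(116.785³/(24·20.001)) = 57.603533
iter 1: u=1.013697  f(a)=+1.053e+00  f'(a)=-7.685e-01  a ← 57.603533 − (+1.053e+00/-7.685e-01) = 58.973975
iter 2: u=0.990140  f(a)=+3.875e-02  f'(a)=-7.128e-01  a ← 58.973975 − (+3.875e-02/-7.128e-01) = 59.028341
iter 3: u=0.989228  f(a)=+5.692e-05  f'(a)=-7.108e-01  a ← 59.028341 − (+5.692e-05/-7.108e-01) = 59.028421
iter 4: u=0.989227  f(a)=+1.232e-10  f'(a)=-7.108e-01  a ← 59.028421 − (+1.232e-10/-7.108e-01) = 59.028421
iter 5: u=0.989227  f(a)=+0.000e+00  f'(a)=-7.108e-01  a ← 59.028421 − (+0.000e+00/-7.108e-01) = 59.028421
converged: |Δa| < 1e-12 after 5 iterations
sag = a·(cosh(S/(2a)) − 1) = 59.028421·(cosh(0.989227) − 1) = 31.315128
T_max/T_min = cosh(S/(2a)) = 1.530509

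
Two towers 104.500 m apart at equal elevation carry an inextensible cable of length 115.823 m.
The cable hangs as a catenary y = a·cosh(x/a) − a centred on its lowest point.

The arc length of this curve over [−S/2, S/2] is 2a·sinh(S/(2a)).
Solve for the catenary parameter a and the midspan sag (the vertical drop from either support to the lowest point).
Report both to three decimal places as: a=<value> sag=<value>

a=65.830 sag=21.847

seed: a₀ = √(S³/(24(L−S))) = √(104.500³/(24·11.323)) = 64.801948
iter 1: u=0.806303  f(a)=+3.738e-01  f'(a)=-3.727e-01  a ← 64.801948 − (+3.738e-01/-3.727e-01) = 65.804896
iter 2: u=0.794014  f(a)=+8.855e-03  f'(a)=-3.552e-01  a ← 65.804896 − (+8.855e-03/-3.552e-01) = 65.829823
iter 3: u=0.793713  f(a)=+5.237e-06  f'(a)=-3.548e-01  a ← 65.829823 − (+5.237e-06/-3.548e-01) = 65.829838
iter 4: u=0.793713  f(a)=+1.819e-12  f'(a)=-3.548e-01  a ← 65.829838 − (+1.819e-12/-3.548e-01) = 65.829838
converged: |Δa| < 1e-12 after 4 iterations
sag = a·(cosh(S/(2a)) − 1) = 65.829838·(cosh(0.793713) − 1) = 21.847465
T_max/T_min = cosh(S/(2a)) = 1.331878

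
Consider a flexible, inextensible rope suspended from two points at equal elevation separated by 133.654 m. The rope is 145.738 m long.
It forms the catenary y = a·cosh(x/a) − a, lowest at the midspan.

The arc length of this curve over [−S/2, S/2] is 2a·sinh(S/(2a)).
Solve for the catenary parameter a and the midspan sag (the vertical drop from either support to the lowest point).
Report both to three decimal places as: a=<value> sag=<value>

a=91.938 sag=25.376

seed: a₀ = √(S³/(24(L−S))) = √(133.654³/(24·12.084)) = 90.732309
iter 1: u=0.736529  f(a)=+3.320e-01  f'(a)=-2.811e-01  a ← 90.732309 − (+3.320e-01/-2.811e-01) = 91.913493
iter 2: u=0.727064  f(a)=+6.595e-03  f'(a)=-2.700e-01  a ← 91.913493 − (+6.595e-03/-2.700e-01) = 91.937916
iter 3: u=0.726871  f(a)=+2.719e-06  f'(a)=-2.698e-01  a ← 91.937916 − (+2.719e-06/-2.698e-01) = 91.937926
iter 4: u=0.726871  f(a)=+4.547e-13  f'(a)=-2.698e-01  a ← 91.937926 − (+4.547e-13/-2.698e-01) = 91.937926
converged: |Δa| < 1e-12 after 4 iterations
sag = a·(cosh(S/(2a)) − 1) = 91.937926·(cosh(0.726871) − 1) = 25.375643
T_max/T_min = cosh(S/(2a)) = 1.276008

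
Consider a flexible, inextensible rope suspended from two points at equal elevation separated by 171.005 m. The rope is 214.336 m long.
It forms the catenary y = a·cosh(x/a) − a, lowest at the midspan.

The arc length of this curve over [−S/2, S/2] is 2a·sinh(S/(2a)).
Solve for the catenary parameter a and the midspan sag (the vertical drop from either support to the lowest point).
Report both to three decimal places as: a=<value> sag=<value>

a=71.839 sag=57.180

seed: a₀ = √(S³/(24(L−S))) = √(171.005³/(24·43.331)) = 69.343896
iter 1: u=1.233021  f(a)=+3.416e+00  f'(a)=-1.450e+00  a ← 69.343896 − (+3.416e+00/-1.450e+00) = 71.698958
iter 2: u=1.192521  f(a)=+1.817e-01  f'(a)=-1.300e+00  a ← 71.698958 − (+1.817e-01/-1.300e+00) = 71.838770
iter 3: u=1.190200  f(a)=+5.783e-04  f'(a)=-1.291e+00  a ← 71.838770 − (+5.783e-04/-1.291e+00) = 71.839218
iter 4: u=1.190193  f(a)=+5.899e-09  f'(a)=-1.291e+00  a ← 71.839218 − (+5.899e-09/-1.291e+00) = 71.839218
iter 5: u=1.190193  f(a)=-2.842e-14  f'(a)=-1.291e+00  a ← 71.839218 − (-2.842e-14/-1.291e+00) = 71.839218
converged: |Δa| < 1e-12 after 5 iterations
sag = a·(cosh(S/(2a)) − 1) = 71.839218·(cosh(1.190193) − 1) = 57.179593
T_max/T_min = cosh(S/(2a)) = 1.795938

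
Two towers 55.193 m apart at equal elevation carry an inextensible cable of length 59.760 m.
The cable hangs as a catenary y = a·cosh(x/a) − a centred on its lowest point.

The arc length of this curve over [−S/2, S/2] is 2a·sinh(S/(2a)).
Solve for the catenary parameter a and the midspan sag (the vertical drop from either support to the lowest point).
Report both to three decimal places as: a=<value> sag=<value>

seed: a₀ = √(S³/(24(L−S))) = √(55.193³/(24·4.567)) = 39.165608
iter 1: u=0.704611  f(a)=+1.147e-01  f'(a)=-2.450e-01  a ← 39.165608 − (+1.147e-01/-2.450e-01) = 39.633851
iter 2: u=0.696286  f(a)=+2.090e-03  f'(a)=-2.361e-01  a ← 39.633851 − (+2.090e-03/-2.361e-01) = 39.642700
iter 3: u=0.696131  f(a)=+7.220e-07  f'(a)=-2.360e-01  a ← 39.642700 − (+7.220e-07/-2.360e-01) = 39.642703
iter 4: u=0.696131  f(a)=+1.066e-13  f'(a)=-2.360e-01  a ← 39.642703 − (+1.066e-13/-2.360e-01) = 39.642703
converged: |Δa| < 1e-12 after 4 iterations
sag = a·(cosh(S/(2a)) − 1) = 39.642703·(cosh(0.696131) − 1) = 9.999601
T_max/T_min = cosh(S/(2a)) = 1.252243

a=39.643 sag=10.000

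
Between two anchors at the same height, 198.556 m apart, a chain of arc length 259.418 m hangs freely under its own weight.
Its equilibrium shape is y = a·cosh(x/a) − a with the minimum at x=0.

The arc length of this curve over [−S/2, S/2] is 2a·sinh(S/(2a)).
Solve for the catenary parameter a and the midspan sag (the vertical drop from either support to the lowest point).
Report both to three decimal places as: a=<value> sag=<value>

seed: a₀ = √(S³/(24(L−S))) = √(198.556³/(24·60.862)) = 73.205851
iter 1: u=1.356148  f(a)=+5.848e+00  f'(a)=-1.989e+00  a ← 73.205851 − (+5.848e+00/-1.989e+00) = 76.145561
iter 2: u=1.303792  f(a)=+3.707e-01  f'(a)=-1.744e+00  a ← 76.145561 − (+3.707e-01/-1.744e+00) = 76.358075
iter 3: u=1.300164  f(a)=+1.713e-03  f'(a)=-1.728e+00  a ← 76.358075 − (+1.713e-03/-1.728e+00) = 76.359066
iter 4: u=1.300147  f(a)=+3.693e-08  f'(a)=-1.728e+00  a ← 76.359066 − (+3.693e-08/-1.728e+00) = 76.359066
iter 5: u=1.300147  f(a)=+0.000e+00  f'(a)=-1.728e+00  a ← 76.359066 − (+0.000e+00/-1.728e+00) = 76.359066
converged: |Δa| < 1e-12 after 5 iterations
sag = a·(cosh(S/(2a)) − 1) = 76.359066·(cosh(1.300147) − 1) = 74.157151
T_max/T_min = cosh(S/(2a)) = 1.971164

a=76.359 sag=74.157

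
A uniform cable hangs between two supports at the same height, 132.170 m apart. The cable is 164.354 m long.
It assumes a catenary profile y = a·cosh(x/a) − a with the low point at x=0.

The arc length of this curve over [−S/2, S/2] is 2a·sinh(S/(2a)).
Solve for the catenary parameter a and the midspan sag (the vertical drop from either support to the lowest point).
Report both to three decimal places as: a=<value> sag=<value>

a=56.568 sag=43.197

seed: a₀ = √(S³/(24(L−S))) = √(132.170³/(24·32.184)) = 54.673101
iter 1: u=1.208730  f(a)=+2.435e+00  f'(a)=-1.359e+00  a ← 54.673101 − (+2.435e+00/-1.359e+00) = 56.465114
iter 2: u=1.170369  f(a)=+1.248e-01  f'(a)=-1.222e+00  a ← 56.465114 − (+1.248e-01/-1.222e+00) = 56.567217
iter 3: u=1.168256  f(a)=+3.674e-04  f'(a)=-1.215e+00  a ← 56.567217 − (+3.674e-04/-1.215e+00) = 56.567519
iter 4: u=1.168250  f(a)=+3.203e-09  f'(a)=-1.215e+00  a ← 56.567519 − (+3.203e-09/-1.215e+00) = 56.567519
iter 5: u=1.168250  f(a)=-2.842e-14  f'(a)=-1.215e+00  a ← 56.567519 − (-2.842e-14/-1.215e+00) = 56.567519
converged: |Δa| < 1e-12 after 5 iterations
sag = a·(cosh(S/(2a)) − 1) = 56.567519·(cosh(1.168250) − 1) = 43.196921
T_max/T_min = cosh(S/(2a)) = 1.763635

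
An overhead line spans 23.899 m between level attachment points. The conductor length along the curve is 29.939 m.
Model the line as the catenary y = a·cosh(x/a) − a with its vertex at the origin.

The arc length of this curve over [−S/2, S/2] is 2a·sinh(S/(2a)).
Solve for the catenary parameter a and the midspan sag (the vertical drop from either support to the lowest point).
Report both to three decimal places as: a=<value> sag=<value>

a=10.052 sag=7.979

seed: a₀ = √(S³/(24(L−S))) = √(23.899³/(24·6.040)) = 9.703882
iter 1: u=1.231414  f(a)=+4.748e-01  f'(a)=-1.444e+00  a ← 9.703882 − (+4.748e-01/-1.444e+00) = 10.032681
iter 2: u=1.191057  f(a)=+2.520e-02  f'(a)=-1.295e+00  a ← 10.032681 − (+2.520e-02/-1.295e+00) = 10.052148
iter 3: u=1.188751  f(a)=+7.979e-05  f'(a)=-1.286e+00  a ← 10.052148 − (+7.979e-05/-1.286e+00) = 10.052210
iter 4: u=1.188744  f(a)=+8.055e-10  f'(a)=-1.286e+00  a ← 10.052210 − (+8.055e-10/-1.286e+00) = 10.052210
iter 5: u=1.188744  f(a)=+0.000e+00  f'(a)=-1.286e+00  a ← 10.052210 − (+0.000e+00/-1.286e+00) = 10.052210
converged: |Δa| < 1e-12 after 5 iterations
sag = a·(cosh(S/(2a)) − 1) = 10.052210·(cosh(1.188744) − 1) = 7.979231
T_max/T_min = cosh(S/(2a)) = 1.793779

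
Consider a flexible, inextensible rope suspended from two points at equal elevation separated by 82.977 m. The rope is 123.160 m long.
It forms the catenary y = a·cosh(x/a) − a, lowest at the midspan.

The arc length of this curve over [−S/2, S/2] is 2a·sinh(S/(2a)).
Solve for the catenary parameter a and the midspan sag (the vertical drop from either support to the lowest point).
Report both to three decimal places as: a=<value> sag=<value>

a=25.941 sag=40.880

seed: a₀ = √(S³/(24(L−S))) = √(82.977³/(24·40.183)) = 24.339396
iter 1: u=1.704582  f(a)=+6.258e+00  f'(a)=-4.366e+00  a ← 24.339396 − (+6.258e+00/-4.366e+00) = 25.772708
iter 2: u=1.609784  f(a)=+5.954e-01  f'(a)=-3.572e+00  a ← 25.772708 − (+5.954e-01/-3.572e+00) = 25.939412
iter 3: u=1.599439  f(a)=+6.641e-03  f'(a)=-3.492e+00  a ← 25.939412 − (+6.641e-03/-3.492e+00) = 25.941313
iter 4: u=1.599322  f(a)=+8.464e-07  f'(a)=-3.492e+00  a ← 25.941313 − (+8.464e-07/-3.492e+00) = 25.941313
iter 5: u=1.599321  f(a)=+1.421e-14  f'(a)=-3.492e+00  a ← 25.941313 − (+1.421e-14/-3.492e+00) = 25.941313
converged: |Δa| < 1e-12 after 5 iterations
sag = a·(cosh(S/(2a)) − 1) = 25.941313·(cosh(1.599321) − 1) = 40.879702
T_max/T_min = cosh(S/(2a)) = 2.575853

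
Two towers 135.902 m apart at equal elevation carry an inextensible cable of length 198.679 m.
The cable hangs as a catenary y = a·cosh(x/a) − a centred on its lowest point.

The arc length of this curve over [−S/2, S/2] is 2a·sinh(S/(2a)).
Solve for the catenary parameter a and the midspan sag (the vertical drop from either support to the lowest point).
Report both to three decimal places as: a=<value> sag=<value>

seed: a₀ = √(S³/(24(L−S))) = √(135.902³/(24·62.777)) = 40.816228
iter 1: u=1.664803  f(a)=+9.296e+00  f'(a)=-4.017e+00  a ← 40.816228 − (+9.296e+00/-4.017e+00) = 43.130179
iter 2: u=1.575486  f(a)=+8.491e-01  f'(a)=-3.314e+00  a ← 43.130179 − (+8.491e-01/-3.314e+00) = 43.386385
iter 3: u=1.566183  f(a)=+8.657e-03  f'(a)=-3.247e+00  a ← 43.386385 − (+8.657e-03/-3.247e+00) = 43.389051
iter 4: u=1.566086  f(a)=+9.202e-07  f'(a)=-3.246e+00  a ← 43.389051 − (+9.202e-07/-3.246e+00) = 43.389051
iter 5: u=1.566086  f(a)=+5.684e-14  f'(a)=-3.246e+00  a ← 43.389051 − (+5.684e-14/-3.246e+00) = 43.389051
converged: |Δa| < 1e-12 after 5 iterations
sag = a·(cosh(S/(2a)) − 1) = 43.389051·(cosh(1.566086) − 1) = 65.012729
T_max/T_min = cosh(S/(2a)) = 2.498367

a=43.389 sag=65.013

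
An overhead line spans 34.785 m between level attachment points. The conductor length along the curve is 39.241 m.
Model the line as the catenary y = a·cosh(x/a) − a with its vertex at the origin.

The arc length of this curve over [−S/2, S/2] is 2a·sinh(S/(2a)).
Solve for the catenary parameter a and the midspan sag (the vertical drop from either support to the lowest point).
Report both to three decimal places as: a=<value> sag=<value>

seed: a₀ = √(S³/(24(L−S))) = √(34.785³/(24·4.456)) = 19.838544
iter 1: u=0.876702  f(a)=+1.744e-01  f'(a)=-4.847e-01  a ← 19.838544 − (+1.744e-01/-4.847e-01) = 20.198370
iter 2: u=0.861084  f(a)=+4.858e-03  f'(a)=-4.581e-01  a ← 20.198370 − (+4.858e-03/-4.581e-01) = 20.208976
iter 3: u=0.860632  f(a)=+4.009e-06  f'(a)=-4.573e-01  a ← 20.208976 − (+4.009e-06/-4.573e-01) = 20.208985
iter 4: u=0.860632  f(a)=+2.736e-12  f'(a)=-4.573e-01  a ← 20.208985 − (+2.736e-12/-4.573e-01) = 20.208985
converged: |Δa| < 1e-12 after 4 iterations
sag = a·(cosh(S/(2a)) − 1) = 20.208985·(cosh(0.860632) − 1) = 7.957788
T_max/T_min = cosh(S/(2a)) = 1.393775

a=20.209 sag=7.958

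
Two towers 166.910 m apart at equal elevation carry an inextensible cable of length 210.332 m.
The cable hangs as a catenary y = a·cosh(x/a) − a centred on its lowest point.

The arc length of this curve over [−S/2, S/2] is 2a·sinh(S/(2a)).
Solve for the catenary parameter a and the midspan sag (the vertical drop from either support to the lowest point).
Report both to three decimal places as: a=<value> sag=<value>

a=69.262 sag=56.663

seed: a₀ = √(S³/(24(L−S))) = √(166.910³/(24·43.422)) = 66.797930
iter 1: u=1.249365  f(a)=+3.518e+00  f'(a)=-1.515e+00  a ← 66.797930 − (+3.518e+00/-1.515e+00) = 69.120278
iter 2: u=1.207388  f(a)=+1.918e-01  f'(a)=-1.354e+00  a ← 69.120278 − (+1.918e-01/-1.354e+00) = 69.261951
iter 3: u=1.204918  f(a)=+6.427e-04  f'(a)=-1.345e+00  a ← 69.261951 − (+6.427e-04/-1.345e+00) = 69.262429
iter 4: u=1.204910  f(a)=+7.272e-09  f'(a)=-1.345e+00  a ← 69.262429 − (+7.272e-09/-1.345e+00) = 69.262429
iter 5: u=1.204910  f(a)=-2.842e-14  f'(a)=-1.345e+00  a ← 69.262429 − (-2.842e-14/-1.345e+00) = 69.262429
converged: |Δa| < 1e-12 after 5 iterations
sag = a·(cosh(S/(2a)) − 1) = 69.262429·(cosh(1.204910) − 1) = 56.662833
T_max/T_min = cosh(S/(2a)) = 1.818089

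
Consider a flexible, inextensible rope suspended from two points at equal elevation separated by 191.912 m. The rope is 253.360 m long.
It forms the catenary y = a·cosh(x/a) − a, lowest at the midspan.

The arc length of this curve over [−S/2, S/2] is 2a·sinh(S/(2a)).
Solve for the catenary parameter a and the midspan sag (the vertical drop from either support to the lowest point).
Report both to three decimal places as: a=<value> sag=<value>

seed: a₀ = √(S³/(24(L−S))) = √(191.912³/(24·61.448)) = 69.229899
iter 1: u=1.386049  f(a)=+6.180e+00  f'(a)=-2.140e+00  a ← 69.229899 − (+6.180e+00/-2.140e+00) = 72.117017
iter 2: u=1.330560  f(a)=+4.076e-01  f'(a)=-1.867e+00  a ← 72.117017 − (+4.076e-01/-1.867e+00) = 72.335386
iter 3: u=1.326543  f(a)=+2.050e-03  f'(a)=-1.848e+00  a ← 72.335386 − (+2.050e-03/-1.848e+00) = 72.336495
iter 4: u=1.326523  f(a)=+5.244e-08  f'(a)=-1.848e+00  a ← 72.336495 − (+5.244e-08/-1.848e+00) = 72.336495
iter 5: u=1.326523  f(a)=+5.684e-14  f'(a)=-1.848e+00  a ← 72.336495 − (+5.684e-14/-1.848e+00) = 72.336495
converged: |Δa| < 1e-12 after 5 iterations
sag = a·(cosh(S/(2a)) − 1) = 72.336495·(cosh(1.326523) − 1) = 73.541505
T_max/T_min = cosh(S/(2a)) = 2.016658

a=72.336 sag=73.542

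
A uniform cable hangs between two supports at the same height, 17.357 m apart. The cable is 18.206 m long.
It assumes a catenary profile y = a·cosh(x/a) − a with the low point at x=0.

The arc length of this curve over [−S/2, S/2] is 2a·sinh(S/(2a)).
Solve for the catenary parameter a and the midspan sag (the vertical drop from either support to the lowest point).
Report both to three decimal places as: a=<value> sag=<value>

a=16.136 sag=2.391

seed: a₀ = √(S³/(24(L−S))) = √(17.357³/(24·0.849)) = 16.019632
iter 1: u=0.541742  f(a)=+1.255e-02  f'(a)=-1.091e-01  a ← 16.019632 − (+1.255e-02/-1.091e-01) = 16.134585
iter 2: u=0.537882  f(a)=+1.363e-04  f'(a)=-1.068e-01  a ← 16.134585 − (+1.363e-04/-1.068e-01) = 16.135861
iter 3: u=0.537839  f(a)=+1.649e-08  f'(a)=-1.068e-01  a ← 16.135861 − (+1.649e-08/-1.068e-01) = 16.135862
iter 4: u=0.537839  f(a)=+0.000e+00  f'(a)=-1.068e-01  a ← 16.135862 − (+0.000e+00/-1.068e-01) = 16.135862
converged: |Δa| < 1e-12 after 4 iterations
sag = a·(cosh(S/(2a)) − 1) = 16.135862·(cosh(0.537839) − 1) = 2.390623
T_max/T_min = cosh(S/(2a)) = 1.148156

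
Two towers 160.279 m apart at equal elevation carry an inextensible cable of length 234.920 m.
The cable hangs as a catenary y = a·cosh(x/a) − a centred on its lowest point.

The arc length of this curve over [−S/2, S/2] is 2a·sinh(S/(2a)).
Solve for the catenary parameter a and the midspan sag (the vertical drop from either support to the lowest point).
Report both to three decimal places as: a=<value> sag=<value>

a=50.987 sag=77.062

seed: a₀ = √(S³/(24(L−S))) = √(160.279³/(24·74.641)) = 47.942490
iter 1: u=1.671576  f(a)=+1.115e+01  f'(a)=-4.075e+00  a ← 47.942490 − (+1.115e+01/-4.075e+00) = 50.678340
iter 2: u=1.581336  f(a)=+1.026e+00  f'(a)=-3.357e+00  a ← 50.678340 − (+1.026e+00/-3.357e+00) = 50.983833
iter 3: u=1.571861  f(a)=+1.062e-02  f'(a)=-3.288e+00  a ← 50.983833 − (+1.062e-02/-3.288e+00) = 50.987063
iter 4: u=1.571761  f(a)=+1.165e-06  f'(a)=-3.287e+00  a ← 50.987063 − (+1.165e-06/-3.287e+00) = 50.987063
iter 5: u=1.571761  f(a)=+0.000e+00  f'(a)=-3.287e+00  a ← 50.987063 − (+0.000e+00/-3.287e+00) = 50.987063
converged: |Δa| < 1e-12 after 5 iterations
sag = a·(cosh(S/(2a)) − 1) = 50.987063·(cosh(1.571761) − 1) = 77.061881
T_max/T_min = cosh(S/(2a)) = 2.511401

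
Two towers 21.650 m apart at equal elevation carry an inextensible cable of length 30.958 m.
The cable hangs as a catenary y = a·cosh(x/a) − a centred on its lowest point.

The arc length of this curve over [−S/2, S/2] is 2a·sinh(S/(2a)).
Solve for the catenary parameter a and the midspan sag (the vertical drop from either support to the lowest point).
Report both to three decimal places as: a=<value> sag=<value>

a=7.138 sag=9.908

seed: a₀ = √(S³/(24(L−S))) = √(21.650³/(24·9.308)) = 6.739894
iter 1: u=1.606108  f(a)=+1.277e+00  f'(a)=-3.543e+00  a ← 6.739894 − (+1.277e+00/-3.543e+00) = 7.100273
iter 2: u=1.524589  f(a)=+1.096e-01  f'(a)=-2.959e+00  a ← 7.100273 − (+1.096e-01/-2.959e+00) = 7.137301
iter 3: u=1.516680  f(a)=+9.740e-04  f'(a)=-2.907e+00  a ← 7.137301 − (+9.740e-04/-2.907e+00) = 7.137636
iter 4: u=1.516609  f(a)=+7.848e-08  f'(a)=-2.906e+00  a ← 7.137636 − (+7.848e-08/-2.906e+00) = 7.137636
iter 5: u=1.516609  f(a)=+0.000e+00  f'(a)=-2.906e+00  a ← 7.137636 − (+0.000e+00/-2.906e+00) = 7.137636
converged: |Δa| < 1e-12 after 5 iterations
sag = a·(cosh(S/(2a)) − 1) = 7.137636·(cosh(1.516609) − 1) = 9.907753
T_max/T_min = cosh(S/(2a)) = 2.388100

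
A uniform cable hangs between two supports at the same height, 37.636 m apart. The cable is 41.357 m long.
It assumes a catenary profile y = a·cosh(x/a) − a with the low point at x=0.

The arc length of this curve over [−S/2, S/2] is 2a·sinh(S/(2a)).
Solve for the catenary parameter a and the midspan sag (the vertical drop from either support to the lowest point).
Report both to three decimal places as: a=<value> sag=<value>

a=24.787 sag=7.493

seed: a₀ = √(S³/(24(L−S))) = √(37.636³/(24·3.721)) = 24.432603
iter 1: u=0.770200  f(a)=+1.119e-01  f'(a)=-3.230e-01  a ← 24.432603 − (+1.119e-01/-3.230e-01) = 24.779108
iter 2: u=0.759430  f(a)=+2.426e-03  f'(a)=-3.092e-01  a ← 24.779108 − (+2.426e-03/-3.092e-01) = 24.786954
iter 3: u=0.759190  f(a)=+1.195e-06  f'(a)=-3.089e-01  a ← 24.786954 − (+1.195e-06/-3.089e-01) = 24.786958
iter 4: u=0.759190  f(a)=+2.913e-13  f'(a)=-3.089e-01  a ← 24.786958 − (+2.913e-13/-3.089e-01) = 24.786958
converged: |Δa| < 1e-12 after 4 iterations
sag = a·(cosh(S/(2a)) − 1) = 24.786958·(cosh(0.759190) − 1) = 7.492968
T_max/T_min = cosh(S/(2a)) = 1.302295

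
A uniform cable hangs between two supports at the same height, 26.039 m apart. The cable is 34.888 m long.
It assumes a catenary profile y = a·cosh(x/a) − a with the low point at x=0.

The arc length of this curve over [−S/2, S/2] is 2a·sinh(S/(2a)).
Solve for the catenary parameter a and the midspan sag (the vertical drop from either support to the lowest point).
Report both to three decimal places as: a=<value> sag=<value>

a=9.550 sag=10.337

seed: a₀ = √(S³/(24(L−S))) = √(26.039³/(24·8.849)) = 9.117667
iter 1: u=1.427942  f(a)=+9.472e-01  f'(a)=-2.367e+00  a ← 9.117667 − (+9.472e-01/-2.367e+00) = 9.517883
iter 2: u=1.367899  f(a)=+6.594e-02  f'(a)=-2.048e+00  a ← 9.517883 − (+6.594e-02/-2.048e+00) = 9.550083
iter 3: u=1.363287  f(a)=+3.724e-04  f'(a)=-2.025e+00  a ← 9.550083 − (+3.724e-04/-2.025e+00) = 9.550267
iter 4: u=1.363260  f(a)=+1.202e-08  f'(a)=-2.025e+00  a ← 9.550267 − (+1.202e-08/-2.025e+00) = 9.550267
iter 5: u=1.363260  f(a)=+7.105e-15  f'(a)=-2.025e+00  a ← 9.550267 − (+7.105e-15/-2.025e+00) = 9.550267
converged: |Δa| < 1e-12 after 5 iterations
sag = a·(cosh(S/(2a)) − 1) = 9.550267·(cosh(1.363260) − 1) = 10.336933
T_max/T_min = cosh(S/(2a)) = 2.082371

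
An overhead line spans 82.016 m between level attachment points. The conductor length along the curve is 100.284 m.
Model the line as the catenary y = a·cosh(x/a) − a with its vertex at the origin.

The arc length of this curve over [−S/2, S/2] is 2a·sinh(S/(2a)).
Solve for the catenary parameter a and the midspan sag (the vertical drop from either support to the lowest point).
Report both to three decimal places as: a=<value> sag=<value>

a=36.602 sag=25.478

seed: a₀ = √(S³/(24(L−S))) = √(82.016³/(24·18.268)) = 35.472905
iter 1: u=1.156037  f(a)=+1.260e+00  f'(a)=-1.174e+00  a ← 35.472905 − (+1.260e+00/-1.174e+00) = 36.546059
iter 2: u=1.122091  f(a)=+5.945e-02  f'(a)=-1.066e+00  a ← 36.546059 − (+5.945e-02/-1.066e+00) = 36.601833
iter 3: u=1.120381  f(a)=+1.468e-04  f'(a)=-1.061e+00  a ← 36.601833 − (+1.468e-04/-1.061e+00) = 36.601971
iter 4: u=1.120377  f(a)=+8.999e-10  f'(a)=-1.061e+00  a ← 36.601971 − (+8.999e-10/-1.061e+00) = 36.601971
iter 5: u=1.120377  f(a)=+1.421e-14  f'(a)=-1.061e+00  a ← 36.601971 − (+1.421e-14/-1.061e+00) = 36.601971
converged: |Δa| < 1e-12 after 5 iterations
sag = a·(cosh(S/(2a)) − 1) = 36.601971·(cosh(1.120377) − 1) = 25.478013
T_max/T_min = cosh(S/(2a)) = 1.696083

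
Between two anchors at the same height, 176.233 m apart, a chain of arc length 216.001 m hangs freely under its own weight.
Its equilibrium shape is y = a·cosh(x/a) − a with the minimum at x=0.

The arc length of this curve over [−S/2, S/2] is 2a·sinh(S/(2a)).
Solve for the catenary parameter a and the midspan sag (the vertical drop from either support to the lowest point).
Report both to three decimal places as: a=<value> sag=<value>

a=78.169 sag=55.152

seed: a₀ = √(S³/(24(L−S))) = √(176.233³/(24·39.768)) = 75.728326
iter 1: u=1.163587  f(a)=+2.781e+00  f'(a)=-1.200e+00  a ← 75.728326 − (+2.781e+00/-1.200e+00) = 78.046396
iter 2: u=1.129027  f(a)=+1.328e-01  f'(a)=-1.087e+00  a ← 78.046396 − (+1.328e-01/-1.087e+00) = 78.168499
iter 3: u=1.127264  f(a)=+3.364e-04  f'(a)=-1.082e+00  a ← 78.168499 − (+3.364e-04/-1.082e+00) = 78.168810
iter 4: u=1.127259  f(a)=+2.171e-09  f'(a)=-1.082e+00  a ← 78.168810 − (+2.171e-09/-1.082e+00) = 78.168810
iter 5: u=1.127259  f(a)=+2.842e-14  f'(a)=-1.082e+00  a ← 78.168810 − (+2.842e-14/-1.082e+00) = 78.168810
converged: |Δa| < 1e-12 after 5 iterations
sag = a·(cosh(S/(2a)) − 1) = 78.168810·(cosh(1.127259) − 1) = 55.152122
T_max/T_min = cosh(S/(2a)) = 1.705552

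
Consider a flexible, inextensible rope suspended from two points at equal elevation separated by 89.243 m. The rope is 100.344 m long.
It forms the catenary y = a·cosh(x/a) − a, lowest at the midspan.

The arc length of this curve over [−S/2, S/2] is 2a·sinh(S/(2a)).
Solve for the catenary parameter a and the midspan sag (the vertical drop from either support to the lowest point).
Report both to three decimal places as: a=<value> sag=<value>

a=52.588 sag=20.094

seed: a₀ = √(S³/(24(L−S))) = √(89.243³/(24·11.101)) = 51.650505
iter 1: u=0.863912  f(a)=+4.217e-01  f'(a)=-4.628e-01  a ← 51.650505 − (+4.217e-01/-4.628e-01) = 52.561691
iter 2: u=0.848936  f(a)=+1.142e-02  f'(a)=-4.380e-01  a ← 52.561691 − (+1.142e-02/-4.380e-01) = 52.587757
iter 3: u=0.848515  f(a)=+8.887e-06  f'(a)=-4.374e-01  a ← 52.587757 − (+8.887e-06/-4.374e-01) = 52.587777
iter 4: u=0.848515  f(a)=+5.386e-12  f'(a)=-4.374e-01  a ← 52.587777 − (+5.386e-12/-4.374e-01) = 52.587777
converged: |Δa| < 1e-12 after 4 iterations
sag = a·(cosh(S/(2a)) − 1) = 52.587777·(cosh(0.848515) − 1) = 20.094434
T_max/T_min = cosh(S/(2a)) = 1.382112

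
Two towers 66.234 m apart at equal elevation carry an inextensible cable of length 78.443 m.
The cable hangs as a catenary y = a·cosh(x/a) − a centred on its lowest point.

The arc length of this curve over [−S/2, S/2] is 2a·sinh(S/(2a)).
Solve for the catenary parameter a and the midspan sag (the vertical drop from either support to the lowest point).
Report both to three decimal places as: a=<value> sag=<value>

seed: a₀ = √(S³/(24(L−S))) = √(66.234³/(24·12.209)) = 31.490228
iter 1: u=1.051660  f(a)=+6.932e-01  f'(a)=-8.646e-01  a ← 31.490228 − (+6.932e-01/-8.646e-01) = 32.291961
iter 2: u=1.025549  f(a)=+2.736e-02  f'(a)=-7.976e-01  a ← 32.291961 − (+2.736e-02/-7.976e-01) = 32.326259
iter 3: u=1.024461  f(a)=+4.648e-05  f'(a)=-7.949e-01  a ← 32.326259 − (+4.648e-05/-7.949e-01) = 32.326317
iter 4: u=1.024459  f(a)=+1.347e-10  f'(a)=-7.949e-01  a ← 32.326317 − (+1.347e-10/-7.949e-01) = 32.326317
iter 5: u=1.024459  f(a)=+0.000e+00  f'(a)=-7.949e-01  a ← 32.326317 − (+0.000e+00/-7.949e-01) = 32.326317
converged: |Δa| < 1e-12 after 5 iterations
sag = a·(cosh(S/(2a)) − 1) = 32.326317·(cosh(1.024459) − 1) = 18.500023
T_max/T_min = cosh(S/(2a)) = 1.572290

a=32.326 sag=18.500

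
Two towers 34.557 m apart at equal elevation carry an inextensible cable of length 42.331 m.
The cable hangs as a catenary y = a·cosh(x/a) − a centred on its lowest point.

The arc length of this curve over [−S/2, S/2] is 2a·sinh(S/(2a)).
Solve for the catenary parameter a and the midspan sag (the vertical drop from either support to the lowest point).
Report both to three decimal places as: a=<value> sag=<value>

seed: a₀ = √(S³/(24(L−S))) = √(34.557³/(24·7.774)) = 14.872232
iter 1: u=1.161796  f(a)=+5.418e-01  f'(a)=-1.194e+00  a ← 14.872232 − (+5.418e-01/-1.194e+00) = 15.326213
iter 2: u=1.127382  f(a)=+2.580e-02  f'(a)=-1.082e+00  a ← 15.326213 − (+2.580e-02/-1.082e+00) = 15.350050
iter 3: u=1.125631  f(a)=+6.497e-05  f'(a)=-1.077e+00  a ← 15.350050 − (+6.497e-05/-1.077e+00) = 15.350111
iter 4: u=1.125627  f(a)=+4.142e-10  f'(a)=-1.077e+00  a ← 15.350111 − (+4.142e-10/-1.077e+00) = 15.350111
iter 5: u=1.125627  f(a)=+1.421e-14  f'(a)=-1.077e+00  a ← 15.350111 − (+1.421e-14/-1.077e+00) = 15.350111
converged: |Δa| < 1e-12 after 5 iterations
sag = a·(cosh(S/(2a)) − 1) = 15.350111·(cosh(1.125627) − 1) = 10.795717
T_max/T_min = cosh(S/(2a)) = 1.703299

a=15.350 sag=10.796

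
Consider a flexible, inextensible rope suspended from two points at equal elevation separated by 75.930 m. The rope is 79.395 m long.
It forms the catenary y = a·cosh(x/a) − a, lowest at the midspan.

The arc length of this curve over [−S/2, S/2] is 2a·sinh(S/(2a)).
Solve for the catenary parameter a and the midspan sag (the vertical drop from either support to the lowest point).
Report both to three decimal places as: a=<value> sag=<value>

seed: a₀ = √(S³/(24(L−S))) = √(75.930³/(24·3.465)) = 72.554250
iter 1: u=0.523264  f(a)=+4.775e-02  f'(a)=-9.816e-02  a ← 72.554250 − (+4.775e-02/-9.816e-02) = 73.040693
iter 2: u=0.519779  f(a)=+4.845e-04  f'(a)=-9.617e-02  a ← 73.040693 − (+4.845e-04/-9.617e-02) = 73.045730
iter 3: u=0.519743  f(a)=+5.101e-08  f'(a)=-9.615e-02  a ← 73.045730 − (+5.101e-08/-9.615e-02) = 73.045731
iter 4: u=0.519743  f(a)=+0.000e+00  f'(a)=-9.615e-02  a ← 73.045731 − (+0.000e+00/-9.615e-02) = 73.045731
converged: |Δa| < 1e-12 after 4 iterations
sag = a·(cosh(S/(2a)) − 1) = 73.045731·(cosh(0.519743) − 1) = 10.090124
T_max/T_min = cosh(S/(2a)) = 1.138134

a=73.046 sag=10.090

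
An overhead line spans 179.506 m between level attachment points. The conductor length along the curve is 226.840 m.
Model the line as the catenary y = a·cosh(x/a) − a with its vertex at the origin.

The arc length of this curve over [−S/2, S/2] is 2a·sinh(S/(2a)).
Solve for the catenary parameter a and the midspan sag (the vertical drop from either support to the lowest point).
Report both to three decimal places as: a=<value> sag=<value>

seed: a₀ = √(S³/(24(L−S))) = √(179.506³/(24·47.334)) = 71.355299
iter 1: u=1.257832  f(a)=+3.889e+00  f'(a)=-1.549e+00  a ← 71.355299 − (+3.889e+00/-1.549e+00) = 73.865999
iter 2: u=1.215079  f(a)=+2.147e-01  f'(a)=-1.382e+00  a ← 73.865999 − (+2.147e-01/-1.382e+00) = 74.021316
iter 3: u=1.212529  f(a)=+7.388e-04  f'(a)=-1.373e+00  a ← 74.021316 − (+7.388e-04/-1.373e+00) = 74.021854
iter 4: u=1.212520  f(a)=+8.816e-09  f'(a)=-1.373e+00  a ← 74.021854 − (+8.816e-09/-1.373e+00) = 74.021854
iter 5: u=1.212520  f(a)=+2.842e-14  f'(a)=-1.373e+00  a ← 74.021854 − (+2.842e-14/-1.373e+00) = 74.021854
converged: |Δa| < 1e-12 after 5 iterations
sag = a·(cosh(S/(2a)) − 1) = 74.021854·(cosh(1.212520) − 1) = 61.415701
T_max/T_min = cosh(S/(2a)) = 1.829697

a=74.022 sag=61.416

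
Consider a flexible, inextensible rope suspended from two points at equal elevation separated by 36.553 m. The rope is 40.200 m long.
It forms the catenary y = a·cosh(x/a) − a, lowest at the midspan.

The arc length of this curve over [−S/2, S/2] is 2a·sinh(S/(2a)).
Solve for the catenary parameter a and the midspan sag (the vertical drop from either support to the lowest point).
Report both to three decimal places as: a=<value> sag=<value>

a=23.967 sag=7.313

seed: a₀ = √(S³/(24(L−S))) = √(36.553³/(24·3.647)) = 23.621694
iter 1: u=0.773717  f(a)=+1.107e-01  f'(a)=-3.277e-01  a ← 23.621694 − (+1.107e-01/-3.277e-01) = 23.959628
iter 2: u=0.762804  f(a)=+2.421e-03  f'(a)=-3.135e-01  a ← 23.959628 − (+2.421e-03/-3.135e-01) = 23.967351
iter 3: u=0.762558  f(a)=+1.215e-06  f'(a)=-3.132e-01  a ← 23.967351 − (+1.215e-06/-3.132e-01) = 23.967355
iter 4: u=0.762558  f(a)=+3.126e-13  f'(a)=-3.132e-01  a ← 23.967355 − (+3.126e-13/-3.132e-01) = 23.967355
converged: |Δa| < 1e-12 after 4 iterations
sag = a·(cosh(S/(2a)) − 1) = 23.967355·(cosh(0.762558) − 1) = 7.312736
T_max/T_min = cosh(S/(2a)) = 1.305112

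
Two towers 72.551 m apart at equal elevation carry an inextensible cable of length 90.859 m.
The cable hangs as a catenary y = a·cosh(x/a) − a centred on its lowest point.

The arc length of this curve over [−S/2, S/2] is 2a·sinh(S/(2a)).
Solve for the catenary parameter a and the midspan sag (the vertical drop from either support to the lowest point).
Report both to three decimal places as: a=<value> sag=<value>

seed: a₀ = √(S³/(24(L−S))) = √(72.551³/(24·18.308)) = 29.480784
iter 1: u=1.230479  f(a)=+1.437e+00  f'(a)=-1.441e+00  a ← 29.480784 − (+1.437e+00/-1.441e+00) = 30.478338
iter 2: u=1.190206  f(a)=+7.616e-02  f'(a)=-1.292e+00  a ← 30.478338 − (+7.616e-02/-1.292e+00) = 30.537308
iter 3: u=1.187908  f(a)=+2.404e-04  f'(a)=-1.283e+00  a ← 30.537308 − (+2.404e-04/-1.283e+00) = 30.537495
iter 4: u=1.187900  f(a)=+2.413e-09  f'(a)=-1.283e+00  a ← 30.537495 − (+2.413e-09/-1.283e+00) = 30.537495
iter 5: u=1.187900  f(a)=+1.421e-14  f'(a)=-1.283e+00  a ← 30.537495 − (+1.421e-14/-1.283e+00) = 30.537495
converged: |Δa| < 1e-12 after 5 iterations
sag = a·(cosh(S/(2a)) − 1) = 30.537495·(cosh(1.187900) − 1) = 24.201687
T_max/T_min = cosh(S/(2a)) = 1.792524

a=30.537 sag=24.202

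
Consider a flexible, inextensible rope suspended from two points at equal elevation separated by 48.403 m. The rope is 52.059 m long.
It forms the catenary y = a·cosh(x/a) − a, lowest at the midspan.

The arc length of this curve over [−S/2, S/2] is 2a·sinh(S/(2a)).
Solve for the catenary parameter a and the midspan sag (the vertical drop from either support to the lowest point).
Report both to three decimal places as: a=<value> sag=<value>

seed: a₀ = √(S³/(24(L−S))) = √(48.403³/(24·3.656)) = 35.950067
iter 1: u=0.673198  f(a)=+8.374e-02  f'(a)=-2.128e-01  a ← 35.950067 − (+8.374e-02/-2.128e-01) = 36.343671
iter 2: u=0.665907  f(a)=+1.395e-03  f'(a)=-2.057e-01  a ← 36.343671 − (+1.395e-03/-2.057e-01) = 36.350453
iter 3: u=0.665783  f(a)=+4.018e-07  f'(a)=-2.056e-01  a ← 36.350453 − (+4.018e-07/-2.056e-01) = 36.350455
iter 4: u=0.665783  f(a)=+2.132e-14  f'(a)=-2.056e-01  a ← 36.350455 − (+2.132e-14/-2.056e-01) = 36.350455
converged: |Δa| < 1e-12 after 4 iterations
sag = a·(cosh(S/(2a)) − 1) = 36.350455·(cosh(0.665783) − 1) = 8.358498
T_max/T_min = cosh(S/(2a)) = 1.229942

a=36.350 sag=8.358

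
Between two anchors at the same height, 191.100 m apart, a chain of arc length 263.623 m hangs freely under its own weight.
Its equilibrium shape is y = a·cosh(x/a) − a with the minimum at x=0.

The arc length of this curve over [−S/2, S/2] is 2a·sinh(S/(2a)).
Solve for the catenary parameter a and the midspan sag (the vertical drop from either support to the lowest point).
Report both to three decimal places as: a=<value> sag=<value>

seed: a₀ = √(S³/(24(L−S))) = √(191.100³/(24·72.523)) = 63.320966
iter 1: u=1.508979  f(a)=+8.719e+00  f'(a)=-2.856e+00  a ← 63.320966 − (+8.719e+00/-2.856e+00) = 66.373285
iter 2: u=1.439585  f(a)=+6.701e-01  f'(a)=-2.433e+00  a ← 66.373285 − (+6.701e-01/-2.433e+00) = 66.648715
iter 3: u=1.433636  f(a)=+4.686e-03  f'(a)=-2.399e+00  a ← 66.648715 − (+4.686e-03/-2.399e+00) = 66.650669
iter 4: u=1.433594  f(a)=+2.327e-07  f'(a)=-2.399e+00  a ← 66.650669 − (+2.327e-07/-2.399e+00) = 66.650669
iter 5: u=1.433594  f(a)=+5.684e-14  f'(a)=-2.399e+00  a ← 66.650669 − (+5.684e-14/-2.399e+00) = 66.650669
converged: |Δa| < 1e-12 after 5 iterations
sag = a·(cosh(S/(2a)) − 1) = 66.650669·(cosh(1.433594) − 1) = 81.053709
T_max/T_min = cosh(S/(2a)) = 2.216097

a=66.651 sag=81.054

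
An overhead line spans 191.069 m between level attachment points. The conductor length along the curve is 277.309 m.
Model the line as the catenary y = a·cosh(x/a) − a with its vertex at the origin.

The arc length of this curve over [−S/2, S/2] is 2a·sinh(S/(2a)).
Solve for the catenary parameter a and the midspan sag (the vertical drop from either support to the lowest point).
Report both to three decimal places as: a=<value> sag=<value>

seed: a₀ = √(S³/(24(L−S))) = √(191.069³/(24·86.240)) = 58.053091
iter 1: u=1.645640  f(a)=+1.246e+01  f'(a)=-3.858e+00  a ← 58.053091 − (+1.246e+01/-3.858e+00) = 61.282999
iter 2: u=1.558907  f(a)=+1.115e+00  f'(a)=-3.195e+00  a ← 61.282999 − (+1.115e+00/-3.195e+00) = 61.632099
iter 3: u=1.550077  f(a)=+1.088e-02  f'(a)=-3.133e+00  a ← 61.632099 − (+1.088e-02/-3.133e+00) = 61.635572
iter 4: u=1.549990  f(a)=+1.058e-06  f'(a)=-3.132e+00  a ← 61.635572 − (+1.058e-06/-3.132e+00) = 61.635572
iter 5: u=1.549990  f(a)=-5.684e-14  f'(a)=-3.132e+00  a ← 61.635572 − (-5.684e-14/-3.132e+00) = 61.635572
converged: |Δa| < 1e-12 after 5 iterations
sag = a·(cosh(S/(2a)) − 1) = 61.635572·(cosh(1.549990) − 1) = 90.101088
T_max/T_min = cosh(S/(2a)) = 2.461836

a=61.636 sag=90.101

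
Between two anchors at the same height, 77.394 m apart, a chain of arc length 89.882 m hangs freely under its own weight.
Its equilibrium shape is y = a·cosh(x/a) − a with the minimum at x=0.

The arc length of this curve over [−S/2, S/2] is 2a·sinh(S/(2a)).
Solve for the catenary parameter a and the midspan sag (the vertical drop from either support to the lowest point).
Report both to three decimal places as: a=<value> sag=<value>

a=40.247 sag=20.081

seed: a₀ = √(S³/(24(L−S))) = √(77.394³/(24·12.488)) = 39.328635
iter 1: u=0.983940  f(a)=+6.186e-01  f'(a)=-6.987e-01  a ← 39.328635 − (+6.186e-01/-6.987e-01) = 40.214027
iter 2: u=0.962276  f(a)=+2.151e-02  f'(a)=-6.509e-01  a ← 40.214027 − (+2.151e-02/-6.509e-01) = 40.247070
iter 3: u=0.961486  f(a)=+2.807e-05  f'(a)=-6.492e-01  a ← 40.247070 − (+2.807e-05/-6.492e-01) = 40.247113
iter 4: u=0.961485  f(a)=+4.795e-11  f'(a)=-6.492e-01  a ← 40.247113 − (+4.795e-11/-6.492e-01) = 40.247113
iter 5: u=0.961485  f(a)=-1.421e-14  f'(a)=-6.492e-01  a ← 40.247113 − (-1.421e-14/-6.492e-01) = 40.247113
converged: |Δa| < 1e-12 after 5 iterations
sag = a·(cosh(S/(2a)) − 1) = 40.247113·(cosh(0.961485) − 1) = 20.081351
T_max/T_min = cosh(S/(2a)) = 1.498951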